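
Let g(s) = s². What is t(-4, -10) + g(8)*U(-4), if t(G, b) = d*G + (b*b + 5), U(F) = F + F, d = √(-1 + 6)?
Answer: -407 - 4*√5 ≈ -415.94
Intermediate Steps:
d = √5 ≈ 2.2361
U(F) = 2*F
t(G, b) = 5 + b² + G*√5 (t(G, b) = √5*G + (b*b + 5) = G*√5 + (b² + 5) = G*√5 + (5 + b²) = 5 + b² + G*√5)
t(-4, -10) + g(8)*U(-4) = (5 + (-10)² - 4*√5) + 8²*(2*(-4)) = (5 + 100 - 4*√5) + 64*(-8) = (105 - 4*√5) - 512 = -407 - 4*√5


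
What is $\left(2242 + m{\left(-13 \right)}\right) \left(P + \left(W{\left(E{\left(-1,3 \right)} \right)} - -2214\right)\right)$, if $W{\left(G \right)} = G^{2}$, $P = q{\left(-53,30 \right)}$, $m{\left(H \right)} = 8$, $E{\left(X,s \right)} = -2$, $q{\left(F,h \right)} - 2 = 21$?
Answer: $5042250$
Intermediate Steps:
$q{\left(F,h \right)} = 23$ ($q{\left(F,h \right)} = 2 + 21 = 23$)
$P = 23$
$\left(2242 + m{\left(-13 \right)}\right) \left(P + \left(W{\left(E{\left(-1,3 \right)} \right)} - -2214\right)\right) = \left(2242 + 8\right) \left(23 + \left(\left(-2\right)^{2} - -2214\right)\right) = 2250 \left(23 + \left(4 + 2214\right)\right) = 2250 \left(23 + 2218\right) = 2250 \cdot 2241 = 5042250$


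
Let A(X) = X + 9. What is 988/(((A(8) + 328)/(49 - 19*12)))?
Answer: -176852/345 ≈ -512.61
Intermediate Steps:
A(X) = 9 + X
988/(((A(8) + 328)/(49 - 19*12))) = 988/((((9 + 8) + 328)/(49 - 19*12))) = 988/(((17 + 328)/(49 - 228))) = 988/((345/(-179))) = 988/((345*(-1/179))) = 988/(-345/179) = 988*(-179/345) = -176852/345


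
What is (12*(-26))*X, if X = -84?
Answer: 26208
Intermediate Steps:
(12*(-26))*X = (12*(-26))*(-84) = -312*(-84) = 26208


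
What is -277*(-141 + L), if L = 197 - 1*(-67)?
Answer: -34071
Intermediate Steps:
L = 264 (L = 197 + 67 = 264)
-277*(-141 + L) = -277*(-141 + 264) = -277*123 = -34071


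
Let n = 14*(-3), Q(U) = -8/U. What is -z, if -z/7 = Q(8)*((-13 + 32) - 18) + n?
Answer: -301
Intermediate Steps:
n = -42
z = 301 (z = -7*((-8/8)*((-13 + 32) - 18) - 42) = -7*((-8*⅛)*(19 - 18) - 42) = -7*(-1*1 - 42) = -7*(-1 - 42) = -7*(-43) = 301)
-z = -1*301 = -301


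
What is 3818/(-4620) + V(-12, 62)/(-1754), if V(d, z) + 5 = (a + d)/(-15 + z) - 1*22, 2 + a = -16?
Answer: -38593363/47607945 ≈ -0.81065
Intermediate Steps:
a = -18 (a = -2 - 16 = -18)
V(d, z) = -27 + (-18 + d)/(-15 + z) (V(d, z) = -5 + ((-18 + d)/(-15 + z) - 1*22) = -5 + ((-18 + d)/(-15 + z) - 22) = -5 + (-22 + (-18 + d)/(-15 + z)) = -27 + (-18 + d)/(-15 + z))
3818/(-4620) + V(-12, 62)/(-1754) = 3818/(-4620) + ((387 - 12 - 27*62)/(-15 + 62))/(-1754) = 3818*(-1/4620) + ((387 - 12 - 1674)/47)*(-1/1754) = -1909/2310 + ((1/47)*(-1299))*(-1/1754) = -1909/2310 - 1299/47*(-1/1754) = -1909/2310 + 1299/82438 = -38593363/47607945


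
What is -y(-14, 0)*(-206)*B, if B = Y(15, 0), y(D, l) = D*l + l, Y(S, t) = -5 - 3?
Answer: 0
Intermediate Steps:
Y(S, t) = -8
y(D, l) = l + D*l
B = -8
-y(-14, 0)*(-206)*B = -(0*(1 - 14))*(-206)*(-8) = -(0*(-13))*(-206)*(-8) = -0*(-206)*(-8) = -0*(-8) = -1*0 = 0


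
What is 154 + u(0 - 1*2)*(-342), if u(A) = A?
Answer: 838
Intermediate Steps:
154 + u(0 - 1*2)*(-342) = 154 + (0 - 1*2)*(-342) = 154 + (0 - 2)*(-342) = 154 - 2*(-342) = 154 + 684 = 838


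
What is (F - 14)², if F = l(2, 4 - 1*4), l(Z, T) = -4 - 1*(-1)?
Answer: 289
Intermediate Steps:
l(Z, T) = -3 (l(Z, T) = -4 + 1 = -3)
F = -3
(F - 14)² = (-3 - 14)² = (-17)² = 289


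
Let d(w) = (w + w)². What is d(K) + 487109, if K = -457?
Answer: 1322505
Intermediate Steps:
d(w) = 4*w² (d(w) = (2*w)² = 4*w²)
d(K) + 487109 = 4*(-457)² + 487109 = 4*208849 + 487109 = 835396 + 487109 = 1322505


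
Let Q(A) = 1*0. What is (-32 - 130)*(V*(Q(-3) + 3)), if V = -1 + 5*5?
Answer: -11664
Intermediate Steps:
Q(A) = 0
V = 24 (V = -1 + 25 = 24)
(-32 - 130)*(V*(Q(-3) + 3)) = (-32 - 130)*(24*(0 + 3)) = -3888*3 = -162*72 = -11664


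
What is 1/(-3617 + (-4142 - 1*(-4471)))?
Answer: -1/3288 ≈ -0.00030414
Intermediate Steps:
1/(-3617 + (-4142 - 1*(-4471))) = 1/(-3617 + (-4142 + 4471)) = 1/(-3617 + 329) = 1/(-3288) = -1/3288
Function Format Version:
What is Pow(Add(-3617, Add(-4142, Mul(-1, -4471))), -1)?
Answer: Rational(-1, 3288) ≈ -0.00030414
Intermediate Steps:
Pow(Add(-3617, Add(-4142, Mul(-1, -4471))), -1) = Pow(Add(-3617, Add(-4142, 4471)), -1) = Pow(Add(-3617, 329), -1) = Pow(-3288, -1) = Rational(-1, 3288)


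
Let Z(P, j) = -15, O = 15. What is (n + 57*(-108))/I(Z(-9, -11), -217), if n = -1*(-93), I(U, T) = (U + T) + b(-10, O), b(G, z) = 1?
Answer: 2021/77 ≈ 26.247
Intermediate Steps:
I(U, T) = 1 + T + U (I(U, T) = (U + T) + 1 = (T + U) + 1 = 1 + T + U)
n = 93
(n + 57*(-108))/I(Z(-9, -11), -217) = (93 + 57*(-108))/(1 - 217 - 15) = (93 - 6156)/(-231) = -6063*(-1/231) = 2021/77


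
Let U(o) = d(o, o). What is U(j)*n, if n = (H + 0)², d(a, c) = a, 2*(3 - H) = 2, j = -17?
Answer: -68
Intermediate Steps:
H = 2 (H = 3 - ½*2 = 3 - 1 = 2)
n = 4 (n = (2 + 0)² = 2² = 4)
U(o) = o
U(j)*n = -17*4 = -68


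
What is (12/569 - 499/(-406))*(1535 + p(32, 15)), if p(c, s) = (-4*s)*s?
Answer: 183389905/231014 ≈ 793.85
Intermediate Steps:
p(c, s) = -4*s²
(12/569 - 499/(-406))*(1535 + p(32, 15)) = (12/569 - 499/(-406))*(1535 - 4*15²) = (12*(1/569) - 499*(-1/406))*(1535 - 4*225) = (12/569 + 499/406)*(1535 - 900) = (288803/231014)*635 = 183389905/231014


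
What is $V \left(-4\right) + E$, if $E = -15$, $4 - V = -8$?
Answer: $-63$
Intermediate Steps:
$V = 12$ ($V = 4 - -8 = 4 + 8 = 12$)
$V \left(-4\right) + E = 12 \left(-4\right) - 15 = -48 - 15 = -63$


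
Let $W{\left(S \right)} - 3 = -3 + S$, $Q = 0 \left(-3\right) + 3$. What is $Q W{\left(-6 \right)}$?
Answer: $-18$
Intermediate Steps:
$Q = 3$ ($Q = 0 + 3 = 3$)
$W{\left(S \right)} = S$ ($W{\left(S \right)} = 3 + \left(-3 + S\right) = S$)
$Q W{\left(-6 \right)} = 3 \left(-6\right) = -18$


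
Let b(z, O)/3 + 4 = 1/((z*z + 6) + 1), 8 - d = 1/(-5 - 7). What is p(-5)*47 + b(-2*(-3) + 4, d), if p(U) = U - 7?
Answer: -61629/107 ≈ -575.97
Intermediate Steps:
p(U) = -7 + U
d = 97/12 (d = 8 - 1/(-5 - 7) = 8 - 1/(-12) = 8 - 1*(-1/12) = 8 + 1/12 = 97/12 ≈ 8.0833)
b(z, O) = -12 + 3/(7 + z**2) (b(z, O) = -12 + 3/((z*z + 6) + 1) = -12 + 3/((z**2 + 6) + 1) = -12 + 3/((6 + z**2) + 1) = -12 + 3/(7 + z**2))
p(-5)*47 + b(-2*(-3) + 4, d) = (-7 - 5)*47 + 3*(-27 - 4*(-2*(-3) + 4)**2)/(7 + (-2*(-3) + 4)**2) = -12*47 + 3*(-27 - 4*(6 + 4)**2)/(7 + (6 + 4)**2) = -564 + 3*(-27 - 4*10**2)/(7 + 10**2) = -564 + 3*(-27 - 4*100)/(7 + 100) = -564 + 3*(-27 - 400)/107 = -564 + 3*(1/107)*(-427) = -564 - 1281/107 = -61629/107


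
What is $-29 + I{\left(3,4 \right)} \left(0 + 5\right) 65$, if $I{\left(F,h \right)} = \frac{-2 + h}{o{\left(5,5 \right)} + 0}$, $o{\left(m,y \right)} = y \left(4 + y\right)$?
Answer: $- \frac{131}{9} \approx -14.556$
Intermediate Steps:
$I{\left(F,h \right)} = - \frac{2}{45} + \frac{h}{45}$ ($I{\left(F,h \right)} = \frac{-2 + h}{5 \left(4 + 5\right) + 0} = \frac{-2 + h}{5 \cdot 9 + 0} = \frac{-2 + h}{45 + 0} = \frac{-2 + h}{45} = \left(-2 + h\right) \frac{1}{45} = - \frac{2}{45} + \frac{h}{45}$)
$-29 + I{\left(3,4 \right)} \left(0 + 5\right) 65 = -29 + \left(- \frac{2}{45} + \frac{1}{45} \cdot 4\right) \left(0 + 5\right) 65 = -29 + \left(- \frac{2}{45} + \frac{4}{45}\right) 5 \cdot 65 = -29 + \frac{2}{45} \cdot 5 \cdot 65 = -29 + \frac{2}{9} \cdot 65 = -29 + \frac{130}{9} = - \frac{131}{9}$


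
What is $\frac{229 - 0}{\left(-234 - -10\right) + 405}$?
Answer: $\frac{229}{181} \approx 1.2652$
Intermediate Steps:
$\frac{229 - 0}{\left(-234 - -10\right) + 405} = \frac{229 + 0}{\left(-234 + 10\right) + 405} = \frac{229}{-224 + 405} = \frac{229}{181}$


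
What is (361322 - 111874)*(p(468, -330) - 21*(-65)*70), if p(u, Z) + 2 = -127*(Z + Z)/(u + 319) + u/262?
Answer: 2460025427542832/103097 ≈ 2.3861e+10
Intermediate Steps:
p(u, Z) = -2 + u/262 - 254*Z/(319 + u) (p(u, Z) = -2 + (-127*(Z + Z)/(u + 319) + u/262) = -2 + (-127*2*Z/(319 + u) + u*(1/262)) = -2 + (-127*2*Z/(319 + u) + u/262) = -2 + (-254*Z/(319 + u) + u/262) = -2 + (u/262 - 254*Z/(319 + u)) = -2 + u/262 - 254*Z/(319 + u))
(361322 - 111874)*(p(468, -330) - 21*(-65)*70) = (361322 - 111874)*((-167156 + 468² - 66548*(-330) - 205*468)/(262*(319 + 468)) - 21*(-65)*70) = 249448*((1/262)*(-167156 + 219024 + 21960840 - 95940)/787 + 1365*70) = 249448*((1/262)*(1/787)*21916768 + 95550) = 249448*(10958384/103097 + 95550) = 249448*(9861876734/103097) = 2460025427542832/103097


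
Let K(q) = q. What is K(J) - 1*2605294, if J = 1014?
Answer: -2604280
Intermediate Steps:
K(J) - 1*2605294 = 1014 - 1*2605294 = 1014 - 2605294 = -2604280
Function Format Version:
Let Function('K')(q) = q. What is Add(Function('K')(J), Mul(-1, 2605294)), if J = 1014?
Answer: -2604280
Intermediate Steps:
Add(Function('K')(J), Mul(-1, 2605294)) = Add(1014, Mul(-1, 2605294)) = Add(1014, -2605294) = -2604280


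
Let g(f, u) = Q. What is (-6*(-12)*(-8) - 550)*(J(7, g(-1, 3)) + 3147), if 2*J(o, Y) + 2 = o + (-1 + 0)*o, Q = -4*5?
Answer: -3542396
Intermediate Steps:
Q = -20
g(f, u) = -20
J(o, Y) = -1 (J(o, Y) = -1 + (o + (-1 + 0)*o)/2 = -1 + (o - o)/2 = -1 + (½)*0 = -1 + 0 = -1)
(-6*(-12)*(-8) - 550)*(J(7, g(-1, 3)) + 3147) = (-6*(-12)*(-8) - 550)*(-1 + 3147) = (72*(-8) - 550)*3146 = (-576 - 550)*3146 = -1126*3146 = -3542396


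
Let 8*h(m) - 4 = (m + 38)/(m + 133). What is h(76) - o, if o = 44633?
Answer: -1963827/44 ≈ -44632.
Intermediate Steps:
h(m) = ½ + (38 + m)/(8*(133 + m)) (h(m) = ½ + ((m + 38)/(m + 133))/8 = ½ + ((38 + m)/(133 + m))/8 = ½ + (38 + m)/(8*(133 + m)))
h(76) - o = 5*(114 + 76)/(8*(133 + 76)) - 1*44633 = (5/8)*190/209 - 44633 = (5/8)*(1/209)*190 - 44633 = 25/44 - 44633 = -1963827/44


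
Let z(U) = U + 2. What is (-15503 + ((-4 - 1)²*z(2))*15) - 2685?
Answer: -16688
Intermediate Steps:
z(U) = 2 + U
(-15503 + ((-4 - 1)²*z(2))*15) - 2685 = (-15503 + ((-4 - 1)²*(2 + 2))*15) - 2685 = (-15503 + ((-5)²*4)*15) - 2685 = (-15503 + (25*4)*15) - 2685 = (-15503 + 100*15) - 2685 = (-15503 + 1500) - 2685 = -14003 - 2685 = -16688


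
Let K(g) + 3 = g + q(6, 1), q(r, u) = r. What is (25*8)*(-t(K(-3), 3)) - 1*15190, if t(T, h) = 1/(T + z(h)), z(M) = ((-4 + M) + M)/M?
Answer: -15490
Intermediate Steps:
K(g) = 3 + g (K(g) = -3 + (g + 6) = -3 + (6 + g) = 3 + g)
z(M) = (-4 + 2*M)/M
t(T, h) = 1/(2 + T - 4/h) (t(T, h) = 1/(T + (2 - 4/h)) = 1/(2 + T - 4/h))
(25*8)*(-t(K(-3), 3)) - 1*15190 = (25*8)*(-3/(-4 + 2*3 + (3 - 3)*3)) - 1*15190 = 200*(-3/(-4 + 6 + 0*3)) - 15190 = 200*(-3/(-4 + 6 + 0)) - 15190 = 200*(-3/2) - 15190 = -300 - 15190 = -15490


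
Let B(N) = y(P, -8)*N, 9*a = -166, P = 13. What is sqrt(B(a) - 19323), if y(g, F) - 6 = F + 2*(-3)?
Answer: I*sqrt(172579)/3 ≈ 138.48*I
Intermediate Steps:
a = -166/9 (a = (1/9)*(-166) = -166/9 ≈ -18.444)
y(g, F) = F (y(g, F) = 6 + (F + 2*(-3)) = 6 + (F - 6) = 6 + (-6 + F) = F)
B(N) = -8*N
sqrt(B(a) - 19323) = sqrt(-8*(-166/9) - 19323) = sqrt(1328/9 - 19323) = sqrt(-172579/9) = I*sqrt(172579)/3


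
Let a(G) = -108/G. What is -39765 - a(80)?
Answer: -795273/20 ≈ -39764.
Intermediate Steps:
-39765 - a(80) = -39765 - (-108)/80 = -39765 - 1*(-27/20) = -39765 + 27/20 = -795273/20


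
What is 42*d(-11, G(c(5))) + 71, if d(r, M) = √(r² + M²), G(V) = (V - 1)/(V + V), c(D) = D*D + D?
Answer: 71 + 7*√436441/10 ≈ 533.45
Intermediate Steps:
c(D) = D + D² (c(D) = D² + D = D + D²)
G(V) = (-1 + V)/(2*V) (G(V) = (-1 + V)/((2*V)) = (-1 + V)*(1/(2*V)) = (-1 + V)/(2*V))
d(r, M) = √(M² + r²)
42*d(-11, G(c(5))) + 71 = 42*√(((-1 + 5*(1 + 5))/(2*((5*(1 + 5)))))² + (-11)²) + 71 = 42*√(((-1 + 5*6)/(2*((5*6))))² + 121) + 71 = 42*√(((½)*(-1 + 30)/30)² + 121) + 71 = 42*√(((½)*(1/30)*29)² + 121) + 71 = 42*√((29/60)² + 121) + 71 = 42*√(841/3600 + 121) + 71 = 42*√(436441/3600) + 71 = 42*(√436441/60) + 71 = 7*√436441/10 + 71 = 71 + 7*√436441/10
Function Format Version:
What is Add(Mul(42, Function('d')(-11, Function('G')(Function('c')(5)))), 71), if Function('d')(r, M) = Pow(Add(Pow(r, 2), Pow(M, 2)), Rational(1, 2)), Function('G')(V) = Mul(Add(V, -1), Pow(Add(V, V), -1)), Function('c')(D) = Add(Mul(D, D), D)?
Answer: Add(71, Mul(Rational(7, 10), Pow(436441, Rational(1, 2)))) ≈ 533.45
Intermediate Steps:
Function('c')(D) = Add(D, Pow(D, 2)) (Function('c')(D) = Add(Pow(D, 2), D) = Add(D, Pow(D, 2)))
Function('G')(V) = Mul(Rational(1, 2), Pow(V, -1), Add(-1, V)) (Function('G')(V) = Mul(Add(-1, V), Pow(Mul(2, V), -1)) = Mul(Add(-1, V), Mul(Rational(1, 2), Pow(V, -1))) = Mul(Rational(1, 2), Pow(V, -1), Add(-1, V)))
Function('d')(r, M) = Pow(Add(Pow(M, 2), Pow(r, 2)), Rational(1, 2))
Add(Mul(42, Function('d')(-11, Function('G')(Function('c')(5)))), 71) = Add(Mul(42, Pow(Add(Pow(Mul(Rational(1, 2), Pow(Mul(5, Add(1, 5)), -1), Add(-1, Mul(5, Add(1, 5)))), 2), Pow(-11, 2)), Rational(1, 2))), 71) = Add(Mul(42, Pow(Add(Pow(Mul(Rational(1, 2), Pow(Mul(5, 6), -1), Add(-1, Mul(5, 6))), 2), 121), Rational(1, 2))), 71) = Add(Mul(42, Pow(Add(Pow(Mul(Rational(1, 2), Pow(30, -1), Add(-1, 30)), 2), 121), Rational(1, 2))), 71) = Add(Mul(42, Pow(Add(Pow(Mul(Rational(1, 2), Rational(1, 30), 29), 2), 121), Rational(1, 2))), 71) = Add(Mul(42, Pow(Add(Pow(Rational(29, 60), 2), 121), Rational(1, 2))), 71) = Add(Mul(42, Pow(Add(Rational(841, 3600), 121), Rational(1, 2))), 71) = Add(Mul(42, Pow(Rational(436441, 3600), Rational(1, 2))), 71) = Add(Mul(42, Mul(Rational(1, 60), Pow(436441, Rational(1, 2)))), 71) = Add(Mul(Rational(7, 10), Pow(436441, Rational(1, 2))), 71) = Add(71, Mul(Rational(7, 10), Pow(436441, Rational(1, 2))))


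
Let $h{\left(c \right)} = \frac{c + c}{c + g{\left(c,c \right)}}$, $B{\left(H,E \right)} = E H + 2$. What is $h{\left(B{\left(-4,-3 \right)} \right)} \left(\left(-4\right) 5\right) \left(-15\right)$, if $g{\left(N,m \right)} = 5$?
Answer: $\frac{8400}{19} \approx 442.11$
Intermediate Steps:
$B{\left(H,E \right)} = 2 + E H$
$h{\left(c \right)} = \frac{2 c}{5 + c}$ ($h{\left(c \right)} = \frac{c + c}{c + 5} = \frac{2 c}{5 + c}$)
$h{\left(B{\left(-4,-3 \right)} \right)} \left(\left(-4\right) 5\right) \left(-15\right) = \frac{2 \left(2 - -12\right)}{5 + \left(2 - -12\right)} \left(\left(-4\right) 5\right) \left(-15\right) = \frac{2 \left(2 + 12\right)}{5 + \left(2 + 12\right)} \left(-20\right) \left(-15\right) = 2 \cdot 14 \frac{1}{5 + 14} \left(-20\right) \left(-15\right) = 2 \cdot 14 \cdot \frac{1}{19} \left(-20\right) \left(-15\right) = \frac{28}{19} \left(-20\right) \left(-15\right) = \left(- \frac{560}{19}\right) \left(-15\right) = \frac{8400}{19}$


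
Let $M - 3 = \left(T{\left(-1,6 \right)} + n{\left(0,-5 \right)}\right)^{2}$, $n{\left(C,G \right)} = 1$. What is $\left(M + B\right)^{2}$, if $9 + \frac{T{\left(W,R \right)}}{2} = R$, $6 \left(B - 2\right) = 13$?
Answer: $\frac{37249}{36} \approx 1034.7$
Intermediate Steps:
$B = \frac{25}{6}$ ($B = 2 + \frac{1}{6} \cdot 13 = 2 + \frac{13}{6} = \frac{25}{6} \approx 4.1667$)
$T{\left(W,R \right)} = -18 + 2 R$
$M = 28$ ($M = 3 + \left(\left(-18 + 2 \cdot 6\right) + 1\right)^{2} = 3 + \left(\left(-18 + 12\right) + 1\right)^{2} = 3 + \left(-6 + 1\right)^{2} = 3 + \left(-5\right)^{2} = 3 + 25 = 28$)
$\left(M + B\right)^{2} = \left(28 + \frac{25}{6}\right)^{2} = \left(\frac{193}{6}\right)^{2} = \frac{37249}{36}$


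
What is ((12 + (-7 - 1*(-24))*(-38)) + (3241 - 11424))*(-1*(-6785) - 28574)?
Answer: 192113613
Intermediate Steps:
((12 + (-7 - 1*(-24))*(-38)) + (3241 - 11424))*(-1*(-6785) - 28574) = ((12 + (-7 + 24)*(-38)) - 8183)*(6785 - 28574) = ((12 + 17*(-38)) - 8183)*(-21789) = ((12 - 646) - 8183)*(-21789) = (-634 - 8183)*(-21789) = -8817*(-21789) = 192113613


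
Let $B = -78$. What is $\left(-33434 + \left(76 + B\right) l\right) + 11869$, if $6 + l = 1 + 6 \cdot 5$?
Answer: $-21615$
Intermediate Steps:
$l = 25$ ($l = -6 + \left(1 + 6 \cdot 5\right) = -6 + \left(1 + 30\right) = -6 + 31 = 25$)
$\left(-33434 + \left(76 + B\right) l\right) + 11869 = \left(-33434 + \left(76 - 78\right) 25\right) + 11869 = \left(-33434 - 50\right) + 11869 = -33484 + 11869 = -21615$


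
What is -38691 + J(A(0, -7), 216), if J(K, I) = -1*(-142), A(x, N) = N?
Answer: -38549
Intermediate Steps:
J(K, I) = 142
-38691 + J(A(0, -7), 216) = -38691 + 142 = -38549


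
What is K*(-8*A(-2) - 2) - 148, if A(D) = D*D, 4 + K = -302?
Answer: 10256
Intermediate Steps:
K = -306 (K = -4 - 302 = -306)
A(D) = D**2
K*(-8*A(-2) - 2) - 148 = -306*(-8*(-2)**2 - 2) - 148 = -306*(-8*4 - 2) - 148 = -306*(-32 - 2) - 148 = -306*(-34) - 148 = 10404 - 148 = 10256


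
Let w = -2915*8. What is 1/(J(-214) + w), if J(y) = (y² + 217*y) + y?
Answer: -1/24176 ≈ -4.1363e-5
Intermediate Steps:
J(y) = y² + 218*y
w = -23320
1/(J(-214) + w) = 1/(-214*(218 - 214) - 23320) = 1/(-214*4 - 23320) = 1/(-856 - 23320) = 1/(-24176) = -1/24176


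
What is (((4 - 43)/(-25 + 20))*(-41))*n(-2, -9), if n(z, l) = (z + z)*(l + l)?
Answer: -115128/5 ≈ -23026.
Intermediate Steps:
n(z, l) = 4*l*z (n(z, l) = (2*z)*(2*l) = 4*l*z)
(((4 - 43)/(-25 + 20))*(-41))*n(-2, -9) = (((4 - 43)/(-25 + 20))*(-41))*(4*(-9)*(-2)) = (-39/(-5)*(-41))*72 = (-39*(-⅕)*(-41))*72 = ((39/5)*(-41))*72 = -1599/5*72 = -115128/5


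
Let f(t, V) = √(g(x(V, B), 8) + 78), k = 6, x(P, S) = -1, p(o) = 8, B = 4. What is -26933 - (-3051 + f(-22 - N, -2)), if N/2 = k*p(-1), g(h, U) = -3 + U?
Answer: -23882 - √83 ≈ -23891.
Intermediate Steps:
N = 96 (N = 2*(6*8) = 2*48 = 96)
f(t, V) = √83 (f(t, V) = √((-3 + 8) + 78) = √(5 + 78) = √83)
-26933 - (-3051 + f(-22 - N, -2)) = -26933 - (-3051 + √83) = -26933 + (3051 - √83) = -23882 - √83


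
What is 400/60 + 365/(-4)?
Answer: -1015/12 ≈ -84.583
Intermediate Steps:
400/60 + 365/(-4) = 400*(1/60) + 365*(-¼) = 20/3 - 365/4 = -1015/12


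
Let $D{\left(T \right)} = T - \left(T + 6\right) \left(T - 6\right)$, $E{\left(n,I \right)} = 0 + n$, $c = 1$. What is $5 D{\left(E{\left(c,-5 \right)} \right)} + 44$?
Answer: $224$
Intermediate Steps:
$E{\left(n,I \right)} = n$
$D{\left(T \right)} = T - \left(-6 + T\right) \left(6 + T\right)$ ($D{\left(T \right)} = T - \left(6 + T\right) \left(-6 + T\right) = T - \left(-6 + T\right) \left(6 + T\right)$)
$5 D{\left(E{\left(c,-5 \right)} \right)} + 44 = 5 \left(36 + 1 - 1^{2}\right) + 44 = 5 \left(36 + 1 - 1\right) + 44 = 5 \cdot 36 + 44 = 180 + 44 = 224$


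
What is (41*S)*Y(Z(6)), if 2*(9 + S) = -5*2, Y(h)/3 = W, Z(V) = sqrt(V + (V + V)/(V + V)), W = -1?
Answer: 1722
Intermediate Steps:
Z(V) = sqrt(1 + V) (Z(V) = sqrt(V + (2*V)/((2*V))) = sqrt(V + (2*V)*(1/(2*V))) = sqrt(V + 1) = sqrt(1 + V))
Y(h) = -3 (Y(h) = 3*(-1) = -3)
S = -14 (S = -9 + (-5*2)/2 = -9 + (1/2)*(-10) = -9 - 5 = -14)
(41*S)*Y(Z(6)) = (41*(-14))*(-3) = -574*(-3) = 1722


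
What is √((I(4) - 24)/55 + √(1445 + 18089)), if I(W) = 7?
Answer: √(-935 + 3025*√19534)/55 ≈ 11.809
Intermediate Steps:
√((I(4) - 24)/55 + √(1445 + 18089)) = √((7 - 24)/55 + √(1445 + 18089)) = √((1/55)*(-17) + √19534) = √(-17/55 + √19534)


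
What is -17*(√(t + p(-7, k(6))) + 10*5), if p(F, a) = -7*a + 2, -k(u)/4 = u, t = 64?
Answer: -850 - 51*√26 ≈ -1110.1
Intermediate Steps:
k(u) = -4*u
p(F, a) = 2 - 7*a
-17*(√(t + p(-7, k(6))) + 10*5) = -17*(√(64 + (2 - (-28)*6)) + 10*5) = -17*(√(64 + (2 - 7*(-24))) + 50) = -17*(√(64 + (2 + 168)) + 50) = -17*(√(64 + 170) + 50) = -17*(√234 + 50) = -17*(3*√26 + 50) = -17*(50 + 3*√26) = -850 - 51*√26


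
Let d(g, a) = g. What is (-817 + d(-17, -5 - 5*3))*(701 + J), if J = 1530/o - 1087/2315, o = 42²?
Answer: -66355591623/113435 ≈ -5.8497e+5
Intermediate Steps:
o = 1764
J = 90249/226870 (J = 1530/1764 - 1087/2315 = 1530*(1/1764) - 1087*1/2315 = 85/98 - 1087/2315 = 90249/226870 ≈ 0.39780)
(-817 + d(-17, -5 - 5*3))*(701 + J) = (-817 - 17)*(701 + 90249/226870) = -834*159126119/226870 = -66355591623/113435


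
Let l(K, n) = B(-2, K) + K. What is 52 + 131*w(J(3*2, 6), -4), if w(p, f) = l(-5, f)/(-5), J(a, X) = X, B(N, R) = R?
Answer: 314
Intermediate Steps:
l(K, n) = 2*K (l(K, n) = K + K = 2*K)
w(p, f) = 2 (w(p, f) = (2*(-5))/(-5) = -10*(-⅕) = 2)
52 + 131*w(J(3*2, 6), -4) = 52 + 131*2 = 52 + 262 = 314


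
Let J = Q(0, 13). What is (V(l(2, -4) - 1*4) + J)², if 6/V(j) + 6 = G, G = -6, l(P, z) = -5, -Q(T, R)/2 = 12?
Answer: 2401/4 ≈ 600.25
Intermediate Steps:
Q(T, R) = -24 (Q(T, R) = -2*12 = -24)
J = -24
V(j) = -½ (V(j) = 6/(-6 - 6) = 6/(-12) = 6*(-1/12) = -½)
(V(l(2, -4) - 1*4) + J)² = (-½ - 24)² = (-49/2)² = 2401/4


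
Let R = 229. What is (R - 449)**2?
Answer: 48400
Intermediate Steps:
(R - 449)**2 = (229 - 449)**2 = (-220)**2 = 48400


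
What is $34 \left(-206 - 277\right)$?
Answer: $-16422$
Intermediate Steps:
$34 \left(-206 - 277\right) = 34 \left(-483\right) = -16422$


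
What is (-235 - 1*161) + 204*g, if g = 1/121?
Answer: -47712/121 ≈ -394.31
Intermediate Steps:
g = 1/121 ≈ 0.0082645
(-235 - 1*161) + 204*g = (-235 - 1*161) + 204*(1/121) = (-235 - 161) + 204/121 = -396 + 204/121 = -47712/121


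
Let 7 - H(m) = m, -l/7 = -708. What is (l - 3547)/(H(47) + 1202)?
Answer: 1409/1162 ≈ 1.2126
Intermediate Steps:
l = 4956 (l = -7*(-708) = 4956)
H(m) = 7 - m
(l - 3547)/(H(47) + 1202) = (4956 - 3547)/((7 - 1*47) + 1202) = 1409/((7 - 47) + 1202) = 1409/(-40 + 1202) = 1409/1162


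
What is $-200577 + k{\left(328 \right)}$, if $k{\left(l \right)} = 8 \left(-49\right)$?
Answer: $-200969$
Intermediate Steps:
$k{\left(l \right)} = -392$
$-200577 + k{\left(328 \right)} = -200577 - 392 = -200969$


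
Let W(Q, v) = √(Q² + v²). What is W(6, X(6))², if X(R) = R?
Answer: 72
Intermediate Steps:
W(6, X(6))² = (√(6² + 6²))² = (√(36 + 36))² = (√72)² = (6*√2)² = 72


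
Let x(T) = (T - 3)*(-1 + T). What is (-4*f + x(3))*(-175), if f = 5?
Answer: 3500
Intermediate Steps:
x(T) = (-1 + T)*(-3 + T) (x(T) = (-3 + T)*(-1 + T) = (-1 + T)*(-3 + T))
(-4*f + x(3))*(-175) = (-4*5 + (3 + 3² - 4*3))*(-175) = (-20 + (3 + 9 - 12))*(-175) = (-20 + 0)*(-175) = -20*(-175) = 3500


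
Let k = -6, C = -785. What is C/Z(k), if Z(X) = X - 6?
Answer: 785/12 ≈ 65.417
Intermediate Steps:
Z(X) = -6 + X
C/Z(k) = -785/(-6 - 6) = -785/(-12) = -785*(-1/12) = 785/12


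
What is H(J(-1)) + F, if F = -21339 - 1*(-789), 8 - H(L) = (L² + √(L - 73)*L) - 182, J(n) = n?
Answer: -20361 + I*√74 ≈ -20361.0 + 8.6023*I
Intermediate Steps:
H(L) = 190 - L² - L*√(-73 + L) (H(L) = 8 - ((L² + √(L - 73)*L) - 182) = 8 - ((L² + √(-73 + L)*L) - 182) = 8 - ((L² + L*√(-73 + L)) - 182) = 8 - (-182 + L² + L*√(-73 + L)) = 8 + (182 - L² - L*√(-73 + L)) = 190 - L² - L*√(-73 + L))
F = -20550 (F = -21339 + 789 = -20550)
H(J(-1)) + F = (190 - 1*(-1)² - 1*(-1)*√(-73 - 1)) - 20550 = (190 - 1*1 - 1*(-1)*√(-74)) - 20550 = (190 - 1 - 1*(-1)*I*√74) - 20550 = (190 - 1 + I*√74) - 20550 = (189 + I*√74) - 20550 = -20361 + I*√74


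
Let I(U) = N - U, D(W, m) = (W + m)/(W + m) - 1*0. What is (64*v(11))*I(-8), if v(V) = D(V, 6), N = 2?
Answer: 640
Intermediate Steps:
D(W, m) = 1 (D(W, m) = 1 + 0 = 1)
v(V) = 1
I(U) = 2 - U
(64*v(11))*I(-8) = (64*1)*(2 - 1*(-8)) = 64*(2 + 8) = 64*10 = 640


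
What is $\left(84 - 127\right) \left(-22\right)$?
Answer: $946$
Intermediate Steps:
$\left(84 - 127\right) \left(-22\right) = \left(-43\right) \left(-22\right) = 946$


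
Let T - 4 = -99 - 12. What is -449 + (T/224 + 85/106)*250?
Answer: -2184139/5936 ≈ -367.95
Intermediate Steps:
T = -107 (T = 4 + (-99 - 12) = 4 - 111 = -107)
-449 + (T/224 + 85/106)*250 = -449 + (-107/224 + 85/106)*250 = -449 + (3849/11872)*250 = -449 + 481125/5936 = -2184139/5936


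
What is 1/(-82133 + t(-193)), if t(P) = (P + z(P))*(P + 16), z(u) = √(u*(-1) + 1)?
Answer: -23986/1147617479 + 177*√194/2295234958 ≈ -1.9827e-5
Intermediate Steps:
z(u) = √(1 - u) (z(u) = √(-u + 1) = √(1 - u))
t(P) = (16 + P)*(P + √(1 - P)) (t(P) = (P + √(1 - P))*(P + 16) = (P + √(1 - P))*(16 + P) = (16 + P)*(P + √(1 - P)))
1/(-82133 + t(-193)) = 1/(-82133 + ((-193)² + 16*(-193) + 16*√(1 - 1*(-193)) - 193*√(1 - 1*(-193)))) = 1/(-82133 + (37249 - 3088 + 16*√(1 + 193) - 193*√(1 + 193))) = 1/(-82133 + (37249 - 3088 + 16*√194 - 193*√194)) = 1/(-82133 + (34161 - 177*√194)) = 1/(-47972 - 177*√194)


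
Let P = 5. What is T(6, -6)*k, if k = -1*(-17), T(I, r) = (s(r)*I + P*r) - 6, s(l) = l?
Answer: -1224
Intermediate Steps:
T(I, r) = -6 + 5*r + I*r (T(I, r) = (r*I + 5*r) - 6 = (I*r + 5*r) - 6 = (5*r + I*r) - 6 = -6 + 5*r + I*r)
k = 17
T(6, -6)*k = (-6 + 5*(-6) + 6*(-6))*17 = (-6 - 30 - 36)*17 = -72*17 = -1224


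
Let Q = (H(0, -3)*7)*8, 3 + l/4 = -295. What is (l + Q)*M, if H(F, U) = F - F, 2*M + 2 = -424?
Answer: 253896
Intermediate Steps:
M = -213 (M = -1 + (½)*(-424) = -1 - 212 = -213)
l = -1192 (l = -12 + 4*(-295) = -12 - 1180 = -1192)
H(F, U) = 0
Q = 0 (Q = (0*7)*8 = 0*8 = 0)
(l + Q)*M = (-1192 + 0)*(-213) = -1192*(-213) = 253896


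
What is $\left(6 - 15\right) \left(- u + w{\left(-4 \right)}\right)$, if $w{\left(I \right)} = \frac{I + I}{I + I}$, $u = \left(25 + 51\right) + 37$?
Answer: $1008$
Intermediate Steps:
$u = 113$ ($u = 76 + 37 = 113$)
$w{\left(I \right)} = 1$ ($w{\left(I \right)} = \frac{2 I}{2 I} = 2 I \frac{1}{2 I} = 1$)
$\left(6 - 15\right) \left(- u + w{\left(-4 \right)}\right) = \left(6 - 15\right) \left(\left(-1\right) 113 + 1\right) = \left(6 - 15\right) \left(-113 + 1\right) = \left(-9\right) \left(-112\right) = 1008$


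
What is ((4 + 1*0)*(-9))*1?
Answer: -36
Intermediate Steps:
((4 + 1*0)*(-9))*1 = ((4 + 0)*(-9))*1 = (4*(-9))*1 = -36*1 = -36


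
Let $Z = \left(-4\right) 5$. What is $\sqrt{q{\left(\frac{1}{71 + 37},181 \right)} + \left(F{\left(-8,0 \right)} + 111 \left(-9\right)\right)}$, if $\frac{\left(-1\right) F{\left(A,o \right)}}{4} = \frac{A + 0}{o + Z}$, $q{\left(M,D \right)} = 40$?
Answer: $\frac{i \sqrt{24015}}{5} \approx 30.994 i$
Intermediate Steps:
$Z = -20$
$F{\left(A,o \right)} = - \frac{4 A}{-20 + o}$ ($F{\left(A,o \right)} = - 4 \frac{A + 0}{o - 20} = - 4 \frac{A}{-20 + o} = - \frac{4 A}{-20 + o}$)
$\sqrt{q{\left(\frac{1}{71 + 37},181 \right)} + \left(F{\left(-8,0 \right)} + 111 \left(-9\right)\right)} = \sqrt{40 + \left(\left(-4\right) \left(-8\right) \frac{1}{-20 + 0} + 111 \left(-9\right)\right)} = \sqrt{40 - \left(999 - \frac{32}{-20}\right)} = \sqrt{40 - \left(999 - - \frac{8}{5}\right)} = \sqrt{40 - \frac{5003}{5}} = \sqrt{- \frac{4803}{5}} = \frac{i \sqrt{24015}}{5}$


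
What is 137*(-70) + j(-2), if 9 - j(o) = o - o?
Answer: -9581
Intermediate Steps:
j(o) = 9 (j(o) = 9 - (o - o) = 9 - 1*0 = 9 + 0 = 9)
137*(-70) + j(-2) = 137*(-70) + 9 = -9590 + 9 = -9581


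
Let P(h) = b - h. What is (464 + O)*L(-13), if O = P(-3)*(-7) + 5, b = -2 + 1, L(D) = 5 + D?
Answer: -3640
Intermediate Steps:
b = -1
P(h) = -1 - h
O = -9 (O = (-1 - 1*(-3))*(-7) + 5 = (-1 + 3)*(-7) + 5 = 2*(-7) + 5 = -14 + 5 = -9)
(464 + O)*L(-13) = (464 - 9)*(5 - 13) = 455*(-8) = -3640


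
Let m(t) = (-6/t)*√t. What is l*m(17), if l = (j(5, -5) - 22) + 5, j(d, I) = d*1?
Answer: 72*√17/17 ≈ 17.463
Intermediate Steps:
j(d, I) = d
l = -12 (l = (5 - 22) + 5 = -17 + 5 = -12)
m(t) = -6/√t
l*m(17) = -(-72)/√17 = -(-72)*√17/17 = 72*√17/17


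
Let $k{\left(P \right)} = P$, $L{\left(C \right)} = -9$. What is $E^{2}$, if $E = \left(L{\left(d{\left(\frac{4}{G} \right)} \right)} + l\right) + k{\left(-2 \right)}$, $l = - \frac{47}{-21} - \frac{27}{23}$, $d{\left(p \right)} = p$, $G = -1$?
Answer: $\frac{23030401}{233289} \approx 98.72$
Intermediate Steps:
$l = \frac{514}{483}$ ($l = \left(-47\right) \left(- \frac{1}{21}\right) - \frac{27}{23} = \frac{47}{21} - \frac{27}{23} = \frac{514}{483} \approx 1.0642$)
$E = - \frac{4799}{483}$ ($E = \left(-9 + \frac{514}{483}\right) - 2 = - \frac{3833}{483} - 2 = - \frac{4799}{483} \approx -9.9358$)
$E^{2} = \left(- \frac{4799}{483}\right)^{2} = \frac{23030401}{233289}$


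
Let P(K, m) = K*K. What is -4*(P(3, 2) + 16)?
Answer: -100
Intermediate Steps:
P(K, m) = K²
-4*(P(3, 2) + 16) = -4*(3² + 16) = -4*(9 + 16) = -4*25 = -100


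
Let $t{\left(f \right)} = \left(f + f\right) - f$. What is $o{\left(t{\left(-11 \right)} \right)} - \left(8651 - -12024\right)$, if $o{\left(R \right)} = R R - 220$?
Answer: $-20774$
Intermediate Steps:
$t{\left(f \right)} = f$ ($t{\left(f \right)} = 2 f - f = f$)
$o{\left(R \right)} = -220 + R^{2}$ ($o{\left(R \right)} = R^{2} - 220 = -220 + R^{2}$)
$o{\left(t{\left(-11 \right)} \right)} - \left(8651 - -12024\right) = \left(-220 + \left(-11\right)^{2}\right) - \left(8651 - -12024\right) = \left(-220 + 121\right) - \left(8651 + 12024\right) = -99 - 20675 = -20774$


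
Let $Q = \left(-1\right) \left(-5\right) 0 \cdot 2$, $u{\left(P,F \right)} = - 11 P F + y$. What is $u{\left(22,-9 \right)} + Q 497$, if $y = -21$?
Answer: $2157$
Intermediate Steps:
$u{\left(P,F \right)} = -21 - 11 F P$ ($u{\left(P,F \right)} = - 11 P F - 21 = - 11 F P - 21 = -21 - 11 F P$)
$Q = 0$ ($Q = 5 \cdot 0 \cdot 2 = 0 \cdot 2 = 0$)
$u{\left(22,-9 \right)} + Q 497 = \left(-21 - \left(-99\right) 22\right) + 0 \cdot 497 = \left(-21 + 2178\right) + 0 = 2157 + 0 = 2157$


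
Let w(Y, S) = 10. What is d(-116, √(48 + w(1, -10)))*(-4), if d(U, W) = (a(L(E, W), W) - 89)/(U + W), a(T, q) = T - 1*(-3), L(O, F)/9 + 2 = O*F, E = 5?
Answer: -652/231 + 10232*√58/6699 ≈ 8.8098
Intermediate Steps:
L(O, F) = -18 + 9*F*O (L(O, F) = -18 + 9*(O*F) = -18 + 9*(F*O) = -18 + 9*F*O)
a(T, q) = 3 + T (a(T, q) = T + 3 = 3 + T)
d(U, W) = (-104 + 45*W)/(U + W) (d(U, W) = ((3 + (-18 + 9*W*5)) - 89)/(U + W) = ((3 + (-18 + 45*W)) - 89)/(U + W) = ((-15 + 45*W) - 89)/(U + W) = (-104 + 45*W)/(U + W))
d(-116, √(48 + w(1, -10)))*(-4) = ((-104 + 45*√(48 + 10))/(-116 + √(48 + 10)))*(-4) = ((-104 + 45*√58)/(-116 + √58))*(-4) = -4*(-104 + 45*√58)/(-116 + √58)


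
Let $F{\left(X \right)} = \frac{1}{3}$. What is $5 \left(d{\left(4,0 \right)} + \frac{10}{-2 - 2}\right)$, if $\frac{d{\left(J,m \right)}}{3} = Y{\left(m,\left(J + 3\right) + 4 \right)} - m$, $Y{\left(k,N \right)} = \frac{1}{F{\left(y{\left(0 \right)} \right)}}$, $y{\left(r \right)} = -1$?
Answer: $\frac{65}{2} \approx 32.5$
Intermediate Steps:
$F{\left(X \right)} = \frac{1}{3}$
$Y{\left(k,N \right)} = 3$ ($Y{\left(k,N \right)} = \frac{1}{\frac{1}{3}} = 3$)
$d{\left(J,m \right)} = 9 - 3 m$ ($d{\left(J,m \right)} = 3 \left(3 - m\right) = 9 - 3 m$)
$5 \left(d{\left(4,0 \right)} + \frac{10}{-2 - 2}\right) = 5 \left(\left(9 - 0\right) + \frac{10}{-2 - 2}\right) = 5 \left(\left(9 + 0\right) + \frac{10}{-2 - 2}\right) = 5 \left(9 + \frac{10}{-4}\right) = 5 \left(9 + 10 \left(- \frac{1}{4}\right)\right) = 5 \left(9 - \frac{5}{2}\right) = 5 \cdot \frac{13}{2} = \frac{65}{2}$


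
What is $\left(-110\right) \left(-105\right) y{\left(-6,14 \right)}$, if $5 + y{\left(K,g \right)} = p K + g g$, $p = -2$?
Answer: $2344650$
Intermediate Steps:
$y{\left(K,g \right)} = -5 + g^{2} - 2 K$ ($y{\left(K,g \right)} = -5 - \left(2 K - g g\right) = -5 - \left(- g^{2} + 2 K\right) = -5 + g^{2} - 2 K$)
$\left(-110\right) \left(-105\right) y{\left(-6,14 \right)} = \left(-110\right) \left(-105\right) \left(-5 + 14^{2} - -12\right) = 11550 \left(-5 + 196 + 12\right) = 11550 \cdot 203 = 2344650$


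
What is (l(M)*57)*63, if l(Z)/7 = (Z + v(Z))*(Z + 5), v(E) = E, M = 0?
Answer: 0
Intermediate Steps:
l(Z) = 14*Z*(5 + Z) (l(Z) = 7*((Z + Z)*(Z + 5)) = 7*((2*Z)*(5 + Z)) = 7*(2*Z*(5 + Z)) = 14*Z*(5 + Z))
(l(M)*57)*63 = ((14*0*(5 + 0))*57)*63 = ((14*0*5)*57)*63 = (0*57)*63 = 0*63 = 0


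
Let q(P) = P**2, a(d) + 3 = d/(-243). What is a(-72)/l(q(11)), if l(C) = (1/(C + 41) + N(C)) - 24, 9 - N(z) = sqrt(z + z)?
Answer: -1063902/451007 + 780516*sqrt(2)/451007 ≈ 0.088500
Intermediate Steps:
a(d) = -3 - d/243 (a(d) = -3 + d/(-243) = -3 + d*(-1/243) = -3 - d/243)
N(z) = 9 - sqrt(2)*sqrt(z) (N(z) = 9 - sqrt(z + z) = 9 - sqrt(2*z) = 9 - sqrt(2)*sqrt(z))
l(C) = -15 + 1/(41 + C) - sqrt(2)*sqrt(C) (l(C) = (1/(C + 41) + (9 - sqrt(2)*sqrt(C))) - 24 = (1/(41 + C) + (9 - sqrt(2)*sqrt(C))) - 24 = (9 + 1/(41 + C) - sqrt(2)*sqrt(C)) - 24 = -15 + 1/(41 + C) - sqrt(2)*sqrt(C))
a(-72)/l(q(11)) = (-3 - 1/243*(-72))/(((-614 - 15*11**2 - sqrt(2)*(11**2)**(3/2) - 41*sqrt(2)*sqrt(11**2))/(41 + 11**2))) = (-3 + 8/27)/(((-614 - 15*121 - sqrt(2)*121**(3/2) - 41*sqrt(2)*sqrt(121))/(41 + 121))) = -73*162/(-614 - 1815 - 1*sqrt(2)*1331 - 41*sqrt(2)*11)/27 = -73*162/(-614 - 1815 - 1331*sqrt(2) - 451*sqrt(2))/27 = -73*162/(-2429 - 1782*sqrt(2))/27 = -73/(27*(-2429/162 - 11*sqrt(2)))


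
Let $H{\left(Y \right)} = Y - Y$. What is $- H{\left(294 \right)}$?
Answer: $0$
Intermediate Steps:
$H{\left(Y \right)} = 0$
$- H{\left(294 \right)} = \left(-1\right) 0 = 0$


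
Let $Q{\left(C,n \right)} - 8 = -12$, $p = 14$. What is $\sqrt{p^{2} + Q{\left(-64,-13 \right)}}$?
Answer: $8 \sqrt{3} \approx 13.856$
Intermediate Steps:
$Q{\left(C,n \right)} = -4$ ($Q{\left(C,n \right)} = 8 - 12 = -4$)
$\sqrt{p^{2} + Q{\left(-64,-13 \right)}} = \sqrt{14^{2} - 4} = \sqrt{196 - 4} = \sqrt{192} = 8 \sqrt{3}$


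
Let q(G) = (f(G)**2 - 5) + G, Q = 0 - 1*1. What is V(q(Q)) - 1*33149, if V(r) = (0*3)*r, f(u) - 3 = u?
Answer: -33149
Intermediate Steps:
f(u) = 3 + u
Q = -1 (Q = 0 - 1 = -1)
q(G) = -5 + G + (3 + G)**2 (q(G) = ((3 + G)**2 - 5) + G = (-5 + (3 + G)**2) + G = -5 + G + (3 + G)**2)
V(r) = 0 (V(r) = 0*r = 0)
V(q(Q)) - 1*33149 = 0 - 1*33149 = 0 - 33149 = -33149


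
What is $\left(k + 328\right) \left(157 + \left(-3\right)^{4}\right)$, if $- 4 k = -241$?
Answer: $\frac{184807}{2} \approx 92404.0$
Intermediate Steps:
$k = \frac{241}{4}$ ($k = \left(- \frac{1}{4}\right) \left(-241\right) = \frac{241}{4} \approx 60.25$)
$\left(k + 328\right) \left(157 + \left(-3\right)^{4}\right) = \left(\frac{241}{4} + 328\right) \left(157 + \left(-3\right)^{4}\right) = \frac{1553 \left(157 + 81\right)}{4} = \frac{1553}{4} \cdot 238 = \frac{184807}{2}$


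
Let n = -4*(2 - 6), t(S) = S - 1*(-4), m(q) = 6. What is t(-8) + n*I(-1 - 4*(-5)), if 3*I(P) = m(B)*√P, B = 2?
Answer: -4 + 32*√19 ≈ 135.48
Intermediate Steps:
t(S) = 4 + S (t(S) = S + 4 = 4 + S)
I(P) = 2*√P (I(P) = (6*√P)/3 = 2*√P)
n = 16 (n = -4*(-4) = 16)
t(-8) + n*I(-1 - 4*(-5)) = (4 - 8) + 16*(2*√(-1 - 4*(-5))) = -4 + 16*(2*√(-1 + 20)) = -4 + 16*(2*√19) = -4 + 32*√19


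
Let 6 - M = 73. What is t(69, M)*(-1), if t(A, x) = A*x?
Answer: 4623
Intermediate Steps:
M = -67 (M = 6 - 1*73 = 6 - 73 = -67)
t(69, M)*(-1) = (69*(-67))*(-1) = -4623*(-1) = 4623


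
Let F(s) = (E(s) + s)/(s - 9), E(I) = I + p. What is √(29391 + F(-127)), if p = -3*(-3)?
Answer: √135912314/68 ≈ 171.44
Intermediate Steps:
p = 9
E(I) = 9 + I (E(I) = I + 9 = 9 + I)
F(s) = (9 + 2*s)/(-9 + s) (F(s) = ((9 + s) + s)/(s - 9) = (9 + 2*s)/(-9 + s))
√(29391 + F(-127)) = √(29391 + (9 + 2*(-127))/(-9 - 127)) = √(29391 + (9 - 254)/(-136)) = √(29391 - 1/136*(-245)) = √(29391 + 245/136) = √(3997421/136) = √135912314/68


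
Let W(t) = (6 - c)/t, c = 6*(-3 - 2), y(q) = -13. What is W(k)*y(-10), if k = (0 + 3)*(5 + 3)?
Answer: -39/2 ≈ -19.500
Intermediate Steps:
k = 24 (k = 3*8 = 24)
c = -30 (c = 6*(-5) = -30)
W(t) = 36/t (W(t) = (6 - 1*(-30))/t = (6 + 30)/t = 36/t)
W(k)*y(-10) = (36/24)*(-13) = (36*(1/24))*(-13) = (3/2)*(-13) = -39/2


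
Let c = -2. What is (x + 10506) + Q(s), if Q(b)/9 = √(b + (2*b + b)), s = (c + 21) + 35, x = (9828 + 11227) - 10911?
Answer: 20650 + 54*√6 ≈ 20782.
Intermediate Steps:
x = 10144 (x = 21055 - 10911 = 10144)
s = 54 (s = (-2 + 21) + 35 = 19 + 35 = 54)
Q(b) = 18*√b (Q(b) = 9*√(b + (2*b + b)) = 9*√(b + 3*b) = 9*√(4*b) = 9*(2*√b) = 18*√b)
(x + 10506) + Q(s) = (10144 + 10506) + 18*√54 = 20650 + 18*(3*√6) = 20650 + 54*√6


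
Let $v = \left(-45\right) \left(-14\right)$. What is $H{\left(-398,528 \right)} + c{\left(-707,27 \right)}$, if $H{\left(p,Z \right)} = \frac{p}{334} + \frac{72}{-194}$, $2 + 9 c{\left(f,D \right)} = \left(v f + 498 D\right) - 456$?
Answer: $- \frac{7005031813}{145791} \approx -48048.0$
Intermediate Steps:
$v = 630$
$c{\left(f,D \right)} = - \frac{458}{9} + 70 f + \frac{166 D}{3}$ ($c{\left(f,D \right)} = - \frac{2}{9} + \frac{\left(630 f + 498 D\right) - 456}{9} = - \frac{2}{9} + \frac{\left(498 D + 630 f\right) - 456}{9} = - \frac{2}{9} + \frac{-456 + 498 D + 630 f}{9} = - \frac{2}{9} + \left(- \frac{152}{3} + 70 f + \frac{166 D}{3}\right) = - \frac{458}{9} + 70 f + \frac{166 D}{3}$)
$H{\left(p,Z \right)} = - \frac{36}{97} + \frac{p}{334}$ ($H{\left(p,Z \right)} = p \frac{1}{334} + 72 \left(- \frac{1}{194}\right) = \frac{p}{334} - \frac{36}{97} = - \frac{36}{97} + \frac{p}{334}$)
$H{\left(-398,528 \right)} + c{\left(-707,27 \right)} = \left(- \frac{36}{97} + \frac{1}{334} \left(-398\right)\right) + \left(- \frac{458}{9} + 70 \left(-707\right) + \frac{166}{3} \cdot 27\right) = \left(- \frac{36}{97} - \frac{199}{167}\right) - \frac{432422}{9} = - \frac{25315}{16199} - \frac{432422}{9} = - \frac{7005031813}{145791}$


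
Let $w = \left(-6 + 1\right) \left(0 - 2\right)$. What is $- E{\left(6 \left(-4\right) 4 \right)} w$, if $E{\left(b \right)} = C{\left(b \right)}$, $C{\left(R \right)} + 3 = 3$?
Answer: $0$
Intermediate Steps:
$C{\left(R \right)} = 0$ ($C{\left(R \right)} = -3 + 3 = 0$)
$w = 10$ ($w = \left(-5\right) \left(-2\right) = 10$)
$E{\left(b \right)} = 0$
$- E{\left(6 \left(-4\right) 4 \right)} w = \left(-1\right) 0 \cdot 10 = 0 \cdot 10 = 0$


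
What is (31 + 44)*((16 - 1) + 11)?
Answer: 1950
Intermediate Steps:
(31 + 44)*((16 - 1) + 11) = 75*(15 + 11) = 75*26 = 1950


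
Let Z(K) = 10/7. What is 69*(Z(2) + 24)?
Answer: 12282/7 ≈ 1754.6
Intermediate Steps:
Z(K) = 10/7 (Z(K) = 10*(1/7) = 10/7)
69*(Z(2) + 24) = 69*(10/7 + 24) = 69*(178/7) = 12282/7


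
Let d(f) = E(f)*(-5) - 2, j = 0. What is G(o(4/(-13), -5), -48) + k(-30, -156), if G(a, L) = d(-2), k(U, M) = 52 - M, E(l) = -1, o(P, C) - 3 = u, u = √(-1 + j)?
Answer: 211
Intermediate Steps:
u = I (u = √(-1 + 0) = √(-1) = I ≈ 1.0*I)
o(P, C) = 3 + I
d(f) = 3 (d(f) = -1*(-5) - 2 = 5 - 2 = 3)
G(a, L) = 3
G(o(4/(-13), -5), -48) + k(-30, -156) = 3 + (52 - 1*(-156)) = 3 + (52 + 156) = 3 + 208 = 211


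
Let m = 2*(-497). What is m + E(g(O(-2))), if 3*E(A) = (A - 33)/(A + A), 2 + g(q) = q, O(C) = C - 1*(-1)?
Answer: -992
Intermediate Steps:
O(C) = 1 + C (O(C) = C + 1 = 1 + C)
g(q) = -2 + q
m = -994
E(A) = (-33 + A)/(6*A) (E(A) = ((A - 33)/(A + A))/3 = ((-33 + A)/((2*A)))/3 = ((-33 + A)*(1/(2*A)))/3 = ((-33 + A)/(2*A))/3 = (-33 + A)/(6*A))
m + E(g(O(-2))) = -994 + (-33 + (-2 + (1 - 2)))/(6*(-2 + (1 - 2))) = -994 + (-33 + (-2 - 1))/(6*(-2 - 1)) = -994 + (⅙)*(-33 - 3)/(-3) = -994 + (⅙)*(-⅓)*(-36) = -994 + 2 = -992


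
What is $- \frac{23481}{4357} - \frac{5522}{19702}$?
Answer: $- \frac{243341008}{42920807} \approx -5.6695$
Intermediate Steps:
$- \frac{23481}{4357} - \frac{5522}{19702} = \left(-23481\right) \frac{1}{4357} - \frac{2761}{9851} = - \frac{23481}{4357} - \frac{2761}{9851} = - \frac{243341008}{42920807}$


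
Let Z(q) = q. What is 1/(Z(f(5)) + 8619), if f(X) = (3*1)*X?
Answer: 1/8634 ≈ 0.00011582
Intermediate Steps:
f(X) = 3*X
1/(Z(f(5)) + 8619) = 1/(3*5 + 8619) = 1/(15 + 8619) = 1/8634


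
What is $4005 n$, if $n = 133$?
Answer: $532665$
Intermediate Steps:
$4005 n = 4005 \cdot 133 = 532665$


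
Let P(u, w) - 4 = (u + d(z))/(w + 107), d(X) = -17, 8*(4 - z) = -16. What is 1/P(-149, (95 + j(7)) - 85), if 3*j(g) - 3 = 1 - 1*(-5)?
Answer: 60/157 ≈ 0.38217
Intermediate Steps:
z = 6 (z = 4 - 1/8*(-16) = 4 + 2 = 6)
j(g) = 3 (j(g) = 1 + (1 - 1*(-5))/3 = 1 + (1 + 5)/3 = 1 + (1/3)*6 = 1 + 2 = 3)
P(u, w) = 4 + (-17 + u)/(107 + w) (P(u, w) = 4 + (u - 17)/(w + 107) = 4 + (-17 + u)/(107 + w))
1/P(-149, (95 + j(7)) - 85) = 1/((411 - 149 + 4*((95 + 3) - 85))/(107 + ((95 + 3) - 85))) = 1/((411 - 149 + 4*(98 - 85))/(107 + (98 - 85))) = 1/((411 - 149 + 4*13)/(107 + 13)) = 1/((411 - 149 + 52)/120) = 1/((1/120)*314) = 1/(157/60) = 60/157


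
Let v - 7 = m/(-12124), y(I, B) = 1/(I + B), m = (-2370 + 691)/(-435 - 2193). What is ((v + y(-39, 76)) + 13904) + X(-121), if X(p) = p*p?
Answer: 461091480349/16149168 ≈ 28552.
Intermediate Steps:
m = 23/36 (m = -1679/(-2628) = -1679*(-1/2628) = 23/36 ≈ 0.63889)
y(I, B) = 1/(B + I)
v = 3055225/436464 (v = 7 + (23/36)/(-12124) = 7 + (23/36)*(-1/12124) = 7 - 23/436464 = 3055225/436464 ≈ 6.9999)
X(p) = p²
((v + y(-39, 76)) + 13904) + X(-121) = ((3055225/436464 + 1/(76 - 39)) + 13904) + (-121)² = ((3055225/436464 + 1/37) + 13904) + 14641 = (113479789/16149168 + 13904) + 14641 = 224651511661/16149168 + 14641 = 461091480349/16149168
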